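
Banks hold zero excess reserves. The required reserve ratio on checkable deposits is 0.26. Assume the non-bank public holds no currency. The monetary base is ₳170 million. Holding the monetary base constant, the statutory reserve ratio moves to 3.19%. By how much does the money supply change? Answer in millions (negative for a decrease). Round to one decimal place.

Initially m₁ = 1 / (0.26) ≈ 3.84615, so M₁ = 3.84615 × 170 = 653.8455 million.
After the change m₂ = 1 / (0.0319) ≈ 31.34796, so M₂ = 31.34796 × 170 = 5329.1532 million.
ΔM = M₂ − M₁ = 5329.1532 − 653.8455 = 4675.3077 million.

₳4675.3 million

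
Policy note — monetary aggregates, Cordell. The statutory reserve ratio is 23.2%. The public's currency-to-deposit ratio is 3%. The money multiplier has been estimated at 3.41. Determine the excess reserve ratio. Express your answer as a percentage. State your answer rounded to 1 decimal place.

Using m = 3.41. Since m = (1 + c)/(c + rr + e), the denominator satisfies c + rr + e = (1 + c)/m = (1 + 0.03) / 3.41 ≈ 0.302053.
With c = 0.03 and rr = 0.232, the excess reserve ratio is 0.302053 − 0.03 − 0.232 = 0.040053.

4.0%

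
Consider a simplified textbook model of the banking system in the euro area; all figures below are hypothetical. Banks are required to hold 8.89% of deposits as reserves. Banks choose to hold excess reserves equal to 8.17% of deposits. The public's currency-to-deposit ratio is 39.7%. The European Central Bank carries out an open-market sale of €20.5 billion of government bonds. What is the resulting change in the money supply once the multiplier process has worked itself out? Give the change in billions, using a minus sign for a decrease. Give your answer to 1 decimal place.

-50.5 billion

The money multiplier is m = (1 + c) / (rr + e + c) = (1 + 0.397) / (0.0889 + 0.0817 + 0.397) ≈ 2.4612.
The sale removes 20.5 billion of base, so ΔM = m × ΔMB = 2.4612 × (−20.5) = -50.4546 billion.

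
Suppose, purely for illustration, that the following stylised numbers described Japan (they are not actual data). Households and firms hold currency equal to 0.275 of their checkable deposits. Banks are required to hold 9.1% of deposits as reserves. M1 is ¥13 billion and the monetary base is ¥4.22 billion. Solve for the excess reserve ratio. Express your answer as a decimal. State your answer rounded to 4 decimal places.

0.0479

Using m = M/MB = 13/4.22 ≈ 3.080569. Since m = (1 + c)/(c + rr + e), the denominator satisfies c + rr + e = (1 + c)/m = (1 + 0.275) / 3.080569 ≈ 0.413885.
With c = 0.275 and rr = 0.091, the excess reserve ratio is 0.413885 − 0.275 − 0.091 = 0.047885.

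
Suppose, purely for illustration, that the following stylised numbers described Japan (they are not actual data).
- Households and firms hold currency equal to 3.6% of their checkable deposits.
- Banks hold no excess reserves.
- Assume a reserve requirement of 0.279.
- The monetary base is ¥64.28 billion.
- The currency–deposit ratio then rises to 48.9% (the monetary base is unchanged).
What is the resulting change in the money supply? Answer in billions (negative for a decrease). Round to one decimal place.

Initially m₁ = (1 + 0.036) / (0.279 + 0.036) ≈ 3.2889, so M₁ = 3.2889 × 64.28 ≈ 211.4105 billion.
After the change m₂ = (1 + 0.489) / (0.279 + 0.489) ≈ 1.9388, so M₂ = 1.9388 × 64.28 ≈ 124.6261 billion.
ΔM = M₂ − M₁ = 124.6261 − 211.4105 = -86.7844 billion.

-86.8 billion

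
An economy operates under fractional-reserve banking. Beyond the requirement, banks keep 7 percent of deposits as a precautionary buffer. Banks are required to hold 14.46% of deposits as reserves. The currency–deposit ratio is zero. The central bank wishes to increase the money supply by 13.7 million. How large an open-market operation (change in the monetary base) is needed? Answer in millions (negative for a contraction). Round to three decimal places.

2.940 million

The money multiplier is m = 1 / (rr + e) = 1 / (0.1446 + 0.07) ≈ 4.659832.
ΔMB = ΔM / m = (+13.7) / 4.659832 ≈ 2.94 million.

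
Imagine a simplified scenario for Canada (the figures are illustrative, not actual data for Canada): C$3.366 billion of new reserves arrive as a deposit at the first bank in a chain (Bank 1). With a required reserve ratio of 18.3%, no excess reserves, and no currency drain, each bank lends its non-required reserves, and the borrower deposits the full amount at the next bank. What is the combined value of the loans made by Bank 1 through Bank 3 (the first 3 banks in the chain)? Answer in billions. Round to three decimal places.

C$6.832 billion

Bank i lends (1 − rr)^i of the original deposit: Bank 1 lends 3.366·0.8170 ≈ 2.7500, Bank 2 lends 3.366·0.8170² ≈ 2.2468, and so on.
Summing a geometric series: total = 3.366·[0.8170·(1 − 0.8170^3) / (1 − 0.8170)] ≈ 6.8324 billion.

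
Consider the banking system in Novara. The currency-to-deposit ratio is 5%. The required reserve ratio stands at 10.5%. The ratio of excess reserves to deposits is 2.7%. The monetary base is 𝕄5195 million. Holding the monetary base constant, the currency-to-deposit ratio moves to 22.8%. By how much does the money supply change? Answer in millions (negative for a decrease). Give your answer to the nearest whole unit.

Initially m₁ = (1 + 0.05) / (0.105 + 0.027 + 0.05) ≈ 5.76923, so M₁ = 5.76923 × 5195 ≈ 29971.1499 million.
After the change m₂ = (1 + 0.228) / (0.105 + 0.027 + 0.228) ≈ 3.41111, so M₂ = 3.41111 × 5195 ≈ 17720.7164 million.
ΔM = M₂ − M₁ = 17720.7164 − 29971.1499 = -12250.4335 million.

-12250 million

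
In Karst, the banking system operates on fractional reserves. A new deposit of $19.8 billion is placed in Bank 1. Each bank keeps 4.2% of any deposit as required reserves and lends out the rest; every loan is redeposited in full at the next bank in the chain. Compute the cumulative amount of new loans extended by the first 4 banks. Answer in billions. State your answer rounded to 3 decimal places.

Bank i lends (1 − rr)^i of the original deposit: Bank 1 lends 19.8·0.9580 = 18.9684, Bank 2 lends 19.8·0.9580² ≈ 18.1717, and so on.
Summing a geometric series: total = 19.8·[0.9580·(1 − 0.9580^4) / (1 − 0.9580)] ≈ 71.2260 billion.

$71.226 billion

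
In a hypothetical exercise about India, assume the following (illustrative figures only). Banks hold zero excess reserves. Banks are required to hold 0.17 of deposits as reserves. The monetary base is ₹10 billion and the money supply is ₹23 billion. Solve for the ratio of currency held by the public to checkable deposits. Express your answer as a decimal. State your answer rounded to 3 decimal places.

Using m = M/MB = 23/10 = 2.300000. From m = (1 + c)/(c + rr + e), rearranging gives 1 + c = m·(c + rr + e), so c·(1 − m) = m·(rr + e) − 1.
Hence c = [m·(rr + e) − 1]/(1 − m) = [2.300000 × (0.17 + 0) − 1] / (1 − 2.300000) ≈ 0.468462.

0.468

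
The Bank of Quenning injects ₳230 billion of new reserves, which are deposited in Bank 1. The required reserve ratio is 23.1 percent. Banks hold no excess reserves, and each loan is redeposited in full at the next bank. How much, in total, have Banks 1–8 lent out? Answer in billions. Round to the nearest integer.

₳672 billion

Bank i lends (1 − rr)^i of the original deposit: Bank 1 lends 230·0.7690 = 176.8700, Bank 2 lends 230·0.7690² ≈ 136.0130, and so on.
Summing a geometric series: total = 230·[0.7690·(1 − 0.7690^8) / (1 − 0.7690)] ≈ 672.0328 billion.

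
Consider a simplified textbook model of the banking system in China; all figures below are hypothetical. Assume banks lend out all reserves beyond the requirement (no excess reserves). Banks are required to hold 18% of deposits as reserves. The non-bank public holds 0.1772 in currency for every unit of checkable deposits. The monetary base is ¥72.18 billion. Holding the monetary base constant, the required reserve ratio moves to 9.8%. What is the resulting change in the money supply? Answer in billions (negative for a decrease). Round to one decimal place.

¥70.9 billion

Initially m₁ = (1 + 0.1772) / (0.18 + 0.1772) ≈ 3.2956, so M₁ = 3.2956 × 72.18 ≈ 237.8764 billion.
After the change m₂ = (1 + 0.1772) / (0.098 + 0.1772) ≈ 4.2776, so M₂ = 4.2776 × 72.18 ≈ 308.7572 billion.
ΔM = M₂ − M₁ = 308.7572 − 237.8764 = 70.8808 billion.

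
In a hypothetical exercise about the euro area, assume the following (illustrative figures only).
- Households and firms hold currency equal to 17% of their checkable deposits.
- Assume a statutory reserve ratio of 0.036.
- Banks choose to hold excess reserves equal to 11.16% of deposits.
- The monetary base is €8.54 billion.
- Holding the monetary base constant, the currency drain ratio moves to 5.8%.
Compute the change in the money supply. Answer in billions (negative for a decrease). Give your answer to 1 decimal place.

Initially m₁ = (1 + 0.17) / (0.036 + 0.1116 + 0.17) ≈ 3.6839, so M₁ = 3.6839 × 8.54 ≈ 31.4605 billion.
After the change m₂ = (1 + 0.058) / (0.036 + 0.1116 + 0.058) ≈ 5.1459, so M₂ = 5.1459 × 8.54 ≈ 43.946 billion.
ΔM = M₂ − M₁ = 43.946 − 31.4605 = 12.4855 billion.

€12.5 billion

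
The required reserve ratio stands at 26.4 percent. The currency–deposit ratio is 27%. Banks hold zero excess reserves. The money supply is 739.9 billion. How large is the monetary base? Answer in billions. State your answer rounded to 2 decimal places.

311.11 billion

The money multiplier is m = (1 + c) / (rr + c) = (1 + 0.27) / (0.264 + 0.27) ≈ 2.378277.
MB = M / m = 739.9 / 2.378277 ≈ 311.1076 billion.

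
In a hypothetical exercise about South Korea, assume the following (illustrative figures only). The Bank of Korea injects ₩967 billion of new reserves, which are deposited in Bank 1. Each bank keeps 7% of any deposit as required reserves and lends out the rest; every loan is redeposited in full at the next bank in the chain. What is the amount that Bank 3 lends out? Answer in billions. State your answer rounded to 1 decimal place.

₩777.8 billion

Each bank lends a fraction (1 − rr) = 0.9300 of the deposit it receives, so Bank 3 receives 967·0.9300^2 and lends 967·0.9300^3 ≈ 777.8132 billion.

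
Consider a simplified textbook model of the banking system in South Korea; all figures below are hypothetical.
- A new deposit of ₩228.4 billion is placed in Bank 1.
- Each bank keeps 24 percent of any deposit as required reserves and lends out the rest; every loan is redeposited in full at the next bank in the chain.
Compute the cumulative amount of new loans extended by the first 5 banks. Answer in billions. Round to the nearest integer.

₩540 billion

Bank i lends (1 − rr)^i of the original deposit: Bank 1 lends 228.4·0.7600 = 173.5840, Bank 2 lends 228.4·0.7600² ≈ 131.9238, and so on.
Summing a geometric series: total = 228.4·[0.7600·(1 − 0.7600^5) / (1 − 0.7600)] ≈ 539.8806 billion.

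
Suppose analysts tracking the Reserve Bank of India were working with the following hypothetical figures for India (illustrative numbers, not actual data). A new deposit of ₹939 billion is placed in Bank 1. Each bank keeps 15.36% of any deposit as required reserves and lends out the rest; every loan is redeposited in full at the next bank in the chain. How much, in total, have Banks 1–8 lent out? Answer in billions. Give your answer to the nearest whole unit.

Bank i lends (1 − rr)^i of the original deposit: Bank 1 lends 939·0.8464 = 794.7696, Bank 2 lends 939·0.8464² ≈ 672.6930, and so on.
Summing a geometric series: total = 939·[0.8464·(1 − 0.8464^8) / (1 − 0.8464)] ≈ 3811.4086 billion.

₹3811 billion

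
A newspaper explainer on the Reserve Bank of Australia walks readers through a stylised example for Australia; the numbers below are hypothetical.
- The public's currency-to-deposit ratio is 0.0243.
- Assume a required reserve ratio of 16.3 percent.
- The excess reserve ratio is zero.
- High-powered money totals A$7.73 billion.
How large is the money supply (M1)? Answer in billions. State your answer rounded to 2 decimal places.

A$42.27 billion

The money multiplier is m = (1 + c) / (rr + c) = (1 + 0.0243) / (0.163 + 0.0243) ≈ 5.4688.
So M = m × MB = 5.4688 × 7.73 ≈ 42.2738 billion.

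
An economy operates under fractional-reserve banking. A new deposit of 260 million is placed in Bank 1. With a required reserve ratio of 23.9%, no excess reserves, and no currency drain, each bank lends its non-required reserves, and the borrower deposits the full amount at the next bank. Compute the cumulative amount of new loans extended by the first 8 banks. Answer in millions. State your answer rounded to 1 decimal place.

734.7 million

Bank i lends (1 − rr)^i of the original deposit: Bank 1 lends 260·0.7610 = 197.8600, Bank 2 lends 260·0.7610² ≈ 150.5715, and so on.
Summing a geometric series: total = 260·[0.7610·(1 − 0.7610^8) / (1 − 0.7610)] ≈ 734.7473 million.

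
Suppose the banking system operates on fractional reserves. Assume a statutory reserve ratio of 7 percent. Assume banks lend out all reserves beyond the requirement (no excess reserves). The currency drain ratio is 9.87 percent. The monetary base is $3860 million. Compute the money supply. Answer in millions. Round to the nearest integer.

The money multiplier is m = (1 + c) / (rr + c) = (1 + 0.0987) / (0.07 + 0.0987) ≈ 6.51274.
So M = m × MB = 6.51274 × 3860 = 25139.1764 million.

$25139 million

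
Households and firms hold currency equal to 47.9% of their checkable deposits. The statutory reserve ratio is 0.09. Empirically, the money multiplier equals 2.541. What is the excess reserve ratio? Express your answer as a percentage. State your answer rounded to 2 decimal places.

Using m = 2.541. Since m = (1 + c)/(c + rr + e), the denominator satisfies c + rr + e = (1 + c)/m = (1 + 0.479) / 2.541 ≈ 0.582054.
With c = 0.479 and rr = 0.09, the excess reserve ratio is 0.582054 − 0.479 − 0.09 = 0.013054.

1.31%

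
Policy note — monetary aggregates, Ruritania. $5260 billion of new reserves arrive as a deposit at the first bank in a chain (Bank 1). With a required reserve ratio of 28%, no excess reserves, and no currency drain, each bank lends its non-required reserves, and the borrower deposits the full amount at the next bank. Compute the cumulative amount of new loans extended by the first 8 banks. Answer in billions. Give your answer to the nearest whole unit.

Bank i lends (1 − rr)^i of the original deposit: Bank 1 lends 5260·0.7200 = 3787.2000, Bank 2 lends 5260·0.7200² = 2726.7840, and so on.
Summing a geometric series: total = 5260·[0.7200·(1 − 0.7200^8) / (1 − 0.7200)] ≈ 12548.8816 billion.

$12549 billion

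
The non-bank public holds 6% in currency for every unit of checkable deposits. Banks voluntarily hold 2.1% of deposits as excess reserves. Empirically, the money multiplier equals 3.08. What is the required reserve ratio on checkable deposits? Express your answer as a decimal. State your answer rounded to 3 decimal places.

Using m = 3.08. Since m = (1 + c)/(c + rr + e), the denominator satisfies c + rr + e = (1 + c)/m = (1 + 0.06) / 3.08 ≈ 0.344156.
With c = 0.06 and e = 0.021, the required reserve ratio on checkable deposits is 0.344156 − 0.06 − 0.021 = 0.263156.

0.263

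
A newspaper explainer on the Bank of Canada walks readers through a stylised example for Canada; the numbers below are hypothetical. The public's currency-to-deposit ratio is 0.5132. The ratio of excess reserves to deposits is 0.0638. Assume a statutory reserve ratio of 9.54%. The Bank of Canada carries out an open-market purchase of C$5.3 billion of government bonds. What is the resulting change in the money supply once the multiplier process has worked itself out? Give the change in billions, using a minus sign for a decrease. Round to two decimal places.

C$11.93 billion

The money multiplier is m = (1 + c) / (rr + e + c) = (1 + 0.5132) / (0.0954 + 0.0638 + 0.5132) ≈ 2.2504.
The purchase adds 5.3 billion of base, so ΔM = m × ΔMB = 2.2504 × (+5.3) ≈ 11.9271 billion.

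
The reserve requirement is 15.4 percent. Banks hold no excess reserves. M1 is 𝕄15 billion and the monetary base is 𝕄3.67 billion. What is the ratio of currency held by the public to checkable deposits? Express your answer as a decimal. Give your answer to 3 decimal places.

0.120

Using m = M/MB = 15/3.67 ≈ 4.087193. From m = (1 + c)/(c + rr + e), rearranging gives 1 + c = m·(c + rr + e), so c·(1 − m) = m·(rr + e) − 1.
Hence c = [m·(rr + e) − 1]/(1 − m) = [4.087193 × (0.154 + 0) − 1] / (1 − 4.087193) ≈ 0.120035.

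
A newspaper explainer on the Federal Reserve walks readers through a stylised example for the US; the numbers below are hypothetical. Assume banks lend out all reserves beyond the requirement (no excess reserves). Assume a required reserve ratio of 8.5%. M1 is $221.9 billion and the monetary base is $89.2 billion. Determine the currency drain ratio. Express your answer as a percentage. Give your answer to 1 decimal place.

53.0%

Using m = M/MB = 221.9/89.2 ≈ 2.487668. From m = (1 + c)/(c + rr + e), rearranging gives 1 + c = m·(c + rr + e), so c·(1 − m) = m·(rr + e) − 1.
Hence c = [m·(rr + e) − 1]/(1 − m) = [2.487668 × (0.085 + 0) − 1] / (1 − 2.487668) ≈ 0.530057.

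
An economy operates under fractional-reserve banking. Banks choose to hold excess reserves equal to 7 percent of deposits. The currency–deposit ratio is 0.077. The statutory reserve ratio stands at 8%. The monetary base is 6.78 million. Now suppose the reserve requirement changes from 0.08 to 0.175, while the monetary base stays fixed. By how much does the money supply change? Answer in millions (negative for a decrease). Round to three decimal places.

-9.490 million

Initially m₁ = (1 + 0.077) / (0.08 + 0.07 + 0.077) ≈ 4.74449, so M₁ = 4.74449 × 6.78 ≈ 32.1676 million.
After the change m₂ = (1 + 0.077) / (0.175 + 0.07 + 0.077) ≈ 3.34472, so M₂ = 3.34472 × 6.78 ≈ 22.6772 million.
ΔM = M₂ − M₁ = 22.6772 − 32.1676 = -9.4904 million.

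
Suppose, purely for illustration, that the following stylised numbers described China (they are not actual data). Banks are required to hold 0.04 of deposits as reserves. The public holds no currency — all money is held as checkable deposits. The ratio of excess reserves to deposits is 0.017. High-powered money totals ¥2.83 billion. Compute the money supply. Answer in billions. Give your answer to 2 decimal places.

¥49.65 billion

The money multiplier is m = 1 / (rr + e) = 1 / (0.04 + 0.017) ≈ 17.5439.
So M = m × MB = 17.5439 × 2.83 ≈ 49.6492 billion.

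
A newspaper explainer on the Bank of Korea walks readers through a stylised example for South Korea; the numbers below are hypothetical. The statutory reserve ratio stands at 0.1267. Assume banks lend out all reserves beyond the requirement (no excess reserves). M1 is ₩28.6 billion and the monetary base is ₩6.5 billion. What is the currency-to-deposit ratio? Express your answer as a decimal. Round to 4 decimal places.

Using m = M/MB = 28.6/6.5 = 4.400000. From m = (1 + c)/(c + rr + e), rearranging gives 1 + c = m·(c + rr + e), so c·(1 − m) = m·(rr + e) − 1.
Hence c = [m·(rr + e) − 1]/(1 − m) = [4.400000 × (0.1267 + 0) − 1] / (1 − 4.400000) ≈ 0.130153.

0.1302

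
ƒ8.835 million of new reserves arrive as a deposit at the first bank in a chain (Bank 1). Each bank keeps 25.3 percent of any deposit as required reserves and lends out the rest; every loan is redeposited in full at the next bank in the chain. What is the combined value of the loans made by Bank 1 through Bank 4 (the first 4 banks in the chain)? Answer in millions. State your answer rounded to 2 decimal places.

Bank i lends (1 − rr)^i of the original deposit: Bank 1 lends 8.835·0.7470 ≈ 6.5997, Bank 2 lends 8.835·0.7470² ≈ 4.9300, and so on.
Summing a geometric series: total = 8.835·[0.7470·(1 − 0.7470^4) / (1 − 0.7470)] ≈ 17.9635 million.

ƒ17.96 million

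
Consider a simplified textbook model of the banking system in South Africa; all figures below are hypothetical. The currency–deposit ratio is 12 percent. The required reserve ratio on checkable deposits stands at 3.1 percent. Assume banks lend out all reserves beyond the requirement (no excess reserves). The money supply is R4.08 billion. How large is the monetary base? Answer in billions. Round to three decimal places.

The money multiplier is m = (1 + c) / (rr + c) = (1 + 0.12) / (0.031 + 0.12) ≈ 7.41722.
MB = M / m = 4.08 / 7.41722 ≈ 0.5501 billion.

R0.550 billion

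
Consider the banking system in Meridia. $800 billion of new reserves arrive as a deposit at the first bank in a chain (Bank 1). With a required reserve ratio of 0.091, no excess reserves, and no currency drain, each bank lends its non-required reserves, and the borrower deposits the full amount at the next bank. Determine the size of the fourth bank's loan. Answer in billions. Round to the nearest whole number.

$546 billion

Each bank lends a fraction (1 − rr) = 0.9090 of the deposit it receives, so Bank 4 receives 800·0.9090^3 and lends 800·0.9090^4 ≈ 546.1922 billion.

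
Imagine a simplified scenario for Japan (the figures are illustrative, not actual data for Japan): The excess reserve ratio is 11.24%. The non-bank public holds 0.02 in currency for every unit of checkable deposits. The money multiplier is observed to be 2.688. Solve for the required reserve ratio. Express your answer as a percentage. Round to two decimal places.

Using m = 2.688. Since m = (1 + c)/(c + rr + e), the denominator satisfies c + rr + e = (1 + c)/m = (1 + 0.02) / 2.688 ≈ 0.379464.
With c = 0.02 and e = 0.1124, the required reserve ratio is 0.379464 − 0.02 − 0.1124 = 0.247064.

24.71%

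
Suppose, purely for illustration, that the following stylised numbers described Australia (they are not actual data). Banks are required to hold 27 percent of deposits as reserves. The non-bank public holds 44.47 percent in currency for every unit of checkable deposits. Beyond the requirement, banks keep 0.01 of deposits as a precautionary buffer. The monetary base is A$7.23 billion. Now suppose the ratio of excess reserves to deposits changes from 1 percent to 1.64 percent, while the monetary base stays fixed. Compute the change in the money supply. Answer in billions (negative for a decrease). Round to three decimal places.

-0.126 billion

Initially m₁ = (1 + 0.4447) / (0.27 + 0.01 + 0.4447) ≈ 1.99351, so M₁ = 1.99351 × 7.23 ≈ 14.4131 billion.
After the change m₂ = (1 + 0.4447) / (0.27 + 0.0164 + 0.4447) ≈ 1.97606, so M₂ = 1.97606 × 7.23 ≈ 14.2869 billion.
ΔM = M₂ − M₁ = 14.2869 − 14.4131 = -0.1262 billion.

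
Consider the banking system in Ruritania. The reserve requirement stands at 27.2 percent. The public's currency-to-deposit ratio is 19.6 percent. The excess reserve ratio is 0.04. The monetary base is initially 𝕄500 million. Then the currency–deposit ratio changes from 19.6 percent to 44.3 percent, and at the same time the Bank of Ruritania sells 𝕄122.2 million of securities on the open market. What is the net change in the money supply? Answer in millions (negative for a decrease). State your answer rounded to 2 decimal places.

-455.09 million

Before: m₁ = (1 + 0.196) / (0.272 + 0.04 + 0.196) ≈ 2.354331, MB₁ = 500, so M₁ = 2.354331 × 500 = 1177.1655 million.
After: m₂ = (1 + 0.443) / (0.272 + 0.04 + 0.443) ≈ 1.911258, MB₂ = 500 − 122.2 = 377.8, so M₂ = 1.911258 × 377.8 ≈ 722.0733 million.
ΔM = M₂ − M₁ = 722.0733 − 1177.1655 = -455.0922 million.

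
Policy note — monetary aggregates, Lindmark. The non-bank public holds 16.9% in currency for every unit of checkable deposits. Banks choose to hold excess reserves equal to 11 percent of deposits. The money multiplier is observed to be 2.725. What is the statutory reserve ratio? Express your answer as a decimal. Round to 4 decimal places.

0.1500

Using m = 2.725. Since m = (1 + c)/(c + rr + e), the denominator satisfies c + rr + e = (1 + c)/m = (1 + 0.169) / 2.725 ≈ 0.428991.
With c = 0.169 and e = 0.11, the statutory reserve ratio is 0.428991 − 0.169 − 0.11 = 0.149991.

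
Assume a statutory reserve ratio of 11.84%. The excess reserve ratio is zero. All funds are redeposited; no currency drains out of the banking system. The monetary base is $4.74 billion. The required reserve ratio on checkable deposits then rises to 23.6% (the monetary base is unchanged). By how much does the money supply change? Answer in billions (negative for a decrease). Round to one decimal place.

Initially m₁ = 1 / (0.1184) ≈ 8.4459, so M₁ = 8.4459 × 4.74 ≈ 40.0336 billion.
After the change m₂ = 1 / (0.236) ≈ 4.2373, so M₂ = 4.2373 × 4.74 ≈ 20.0848 billion.
ΔM = M₂ − M₁ = 20.0848 − 40.0336 = -19.9488 billion.

-19.9 billion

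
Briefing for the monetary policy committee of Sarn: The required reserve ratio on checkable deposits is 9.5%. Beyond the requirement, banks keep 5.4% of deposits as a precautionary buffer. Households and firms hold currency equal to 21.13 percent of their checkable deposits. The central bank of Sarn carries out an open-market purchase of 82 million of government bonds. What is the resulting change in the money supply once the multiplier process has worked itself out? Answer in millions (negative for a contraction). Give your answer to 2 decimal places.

The money multiplier is m = (1 + c) / (rr + e + c) = (1 + 0.2113) / (0.095 + 0.054 + 0.2113) ≈ 3.36192.
The purchase adds 82 million of base, so ΔM = m × ΔMB = 3.36192 × (+82) ≈ 275.6774 million.

275.68 million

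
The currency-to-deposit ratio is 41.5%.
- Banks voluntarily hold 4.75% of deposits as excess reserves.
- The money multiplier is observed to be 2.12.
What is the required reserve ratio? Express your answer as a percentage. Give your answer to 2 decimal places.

20.50%

Using m = 2.12. Since m = (1 + c)/(c + rr + e), the denominator satisfies c + rr + e = (1 + c)/m = (1 + 0.415) / 2.12 ≈ 0.667453.
With c = 0.415 and e = 0.0475, the required reserve ratio is 0.667453 − 0.415 − 0.0475 = 0.204953.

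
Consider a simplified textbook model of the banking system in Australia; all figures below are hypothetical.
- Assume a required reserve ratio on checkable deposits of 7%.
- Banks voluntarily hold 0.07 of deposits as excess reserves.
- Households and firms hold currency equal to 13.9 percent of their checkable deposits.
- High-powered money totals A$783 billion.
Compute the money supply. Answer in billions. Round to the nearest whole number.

The money multiplier is m = (1 + c) / (rr + e + c) = (1 + 0.139) / (0.07 + 0.07 + 0.139) ≈ 4.0824.
So M = m × MB = 4.0824 × 783 = 3196.5192 billion.

A$3197 billion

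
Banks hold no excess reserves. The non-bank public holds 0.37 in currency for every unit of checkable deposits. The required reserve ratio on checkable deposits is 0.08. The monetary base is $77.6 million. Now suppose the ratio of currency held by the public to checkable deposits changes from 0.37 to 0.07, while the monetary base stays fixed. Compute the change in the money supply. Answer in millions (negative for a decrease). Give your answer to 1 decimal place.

Initially m₁ = (1 + 0.37) / (0.08 + 0.37) ≈ 3.0444, so M₁ = 3.0444 × 77.6 ≈ 236.2454 million.
After the change m₂ = (1 + 0.07) / (0.08 + 0.07) ≈ 7.1333, so M₂ = 7.1333 × 77.6 ≈ 553.5441 million.
ΔM = M₂ − M₁ = 553.5441 − 236.2454 = 317.2987 million.

$317.3 million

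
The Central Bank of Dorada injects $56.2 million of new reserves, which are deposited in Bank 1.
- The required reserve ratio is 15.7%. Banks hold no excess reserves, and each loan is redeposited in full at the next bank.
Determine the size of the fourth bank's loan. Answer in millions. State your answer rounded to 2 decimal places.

$28.38 million

Each bank lends a fraction (1 − rr) = 0.8430 of the deposit it receives, so Bank 4 receives 56.2·0.8430^3 and lends 56.2·0.8430^4 ≈ 28.3822 million.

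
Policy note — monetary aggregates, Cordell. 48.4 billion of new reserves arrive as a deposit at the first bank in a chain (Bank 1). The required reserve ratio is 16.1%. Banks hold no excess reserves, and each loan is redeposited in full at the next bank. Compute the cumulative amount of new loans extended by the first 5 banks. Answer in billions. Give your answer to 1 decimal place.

147.4 billion

Bank i lends (1 − rr)^i of the original deposit: Bank 1 lends 48.4·0.8390 = 40.6076, Bank 2 lends 48.4·0.8390² ≈ 34.0698, and so on.
Summing a geometric series: total = 48.4·[0.8390·(1 − 0.8390^5) / (1 − 0.8390)] ≈ 147.3656 billion.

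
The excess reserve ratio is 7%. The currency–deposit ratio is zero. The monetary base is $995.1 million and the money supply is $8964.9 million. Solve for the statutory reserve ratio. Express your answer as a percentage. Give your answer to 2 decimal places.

4.10%

Using m = M/MB = 8964.9/995.1 ≈ 9.009044. Since m = (1 + c)/(c + rr + e), the denominator satisfies c + rr + e = (1 + c)/m = (1 + 0) / 9.009044 ≈ 0.111000.
With c = 0 and e = 0.07, the statutory reserve ratio is 0.111000 − 0 − 0.07 = 0.041.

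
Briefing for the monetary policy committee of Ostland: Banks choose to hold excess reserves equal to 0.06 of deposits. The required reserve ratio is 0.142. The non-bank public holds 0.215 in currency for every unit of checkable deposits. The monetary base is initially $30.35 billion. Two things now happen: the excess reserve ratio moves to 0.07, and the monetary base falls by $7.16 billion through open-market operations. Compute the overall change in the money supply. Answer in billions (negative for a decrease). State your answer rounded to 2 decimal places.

Before: m₁ = (1 + 0.215) / (0.142 + 0.06 + 0.215) ≈ 2.91367, MB₁ = 30.35, so M₁ = 2.91367 × 30.35 ≈ 88.4299 billion.
After: m₂ = (1 + 0.215) / (0.142 + 0.07 + 0.215) ≈ 2.84543, MB₂ = 30.35 − 7.16 = 23.19, so M₂ = 2.84543 × 23.19 ≈ 65.9855 billion.
ΔM = M₂ − M₁ = 65.9855 − 88.4299 = -22.4444 billion.

-22.44 billion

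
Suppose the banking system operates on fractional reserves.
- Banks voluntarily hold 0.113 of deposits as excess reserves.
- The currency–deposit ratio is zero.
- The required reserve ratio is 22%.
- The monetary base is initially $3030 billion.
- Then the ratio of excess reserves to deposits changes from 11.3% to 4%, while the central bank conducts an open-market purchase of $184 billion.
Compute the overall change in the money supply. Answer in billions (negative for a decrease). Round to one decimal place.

Before: m₁ = 1 / (0.22 + 0.113) ≈ 3.003003, MB₁ = 3030, so M₁ = 3.003003 × 3030 ≈ 9099.0991 billion.
After: m₂ = 1 / (0.22 + 0.04) ≈ 3.846154, MB₂ = 3030 + 184 = 3214, so M₂ = 3.846154 × 3214 ≈ 12361.539 billion.
ΔM = M₂ − M₁ = 12361.539 − 9099.0991 = 3262.4399 billion.

$3262.4 billion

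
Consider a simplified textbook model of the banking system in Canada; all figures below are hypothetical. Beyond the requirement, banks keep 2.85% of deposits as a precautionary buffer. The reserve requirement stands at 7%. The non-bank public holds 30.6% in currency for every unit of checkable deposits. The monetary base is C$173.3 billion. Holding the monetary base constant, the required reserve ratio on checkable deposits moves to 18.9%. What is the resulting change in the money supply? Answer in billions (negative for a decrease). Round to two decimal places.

-127.19 billion

Initially m₁ = (1 + 0.306) / (0.07 + 0.0285 + 0.306) ≈ 3.228677, so M₁ = 3.228677 × 173.3 ≈ 559.5297 billion.
After the change m₂ = (1 + 0.306) / (0.189 + 0.0285 + 0.306) ≈ 2.494747, so M₂ = 2.494747 × 173.3 ≈ 432.3397 billion.
ΔM = M₂ − M₁ = 432.3397 − 559.5297 = -127.19 billion.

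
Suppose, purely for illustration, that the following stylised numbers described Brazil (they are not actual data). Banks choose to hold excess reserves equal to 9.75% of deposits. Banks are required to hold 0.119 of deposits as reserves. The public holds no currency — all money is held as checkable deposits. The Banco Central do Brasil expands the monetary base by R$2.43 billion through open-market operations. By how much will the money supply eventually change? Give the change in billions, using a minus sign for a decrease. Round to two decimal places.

The money multiplier is m = 1 / (rr + e) = 1 / (0.119 + 0.0975) ≈ 4.6189.
The purchase adds 2.43 billion of base, so ΔM = m × ΔMB = 4.6189 × (+2.43) ≈ 11.2239 billion.

R$11.22 billion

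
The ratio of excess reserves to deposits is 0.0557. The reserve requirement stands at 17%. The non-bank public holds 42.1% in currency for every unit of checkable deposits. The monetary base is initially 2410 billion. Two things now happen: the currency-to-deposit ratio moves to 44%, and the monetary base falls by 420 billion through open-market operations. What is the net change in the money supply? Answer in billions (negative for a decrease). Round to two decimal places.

-990.87 billion

Before: m₁ = (1 + 0.421) / (0.17 + 0.0557 + 0.421) ≈ 2.1973094, MB₁ = 2410, so M₁ = 2.1973094 × 2410 ≈ 5295.5157 billion.
After: m₂ = (1 + 0.44) / (0.17 + 0.0557 + 0.44) ≈ 2.1631365, MB₂ = 2410 − 420 = 1990, so M₂ = 2.1631365 × 1990 ≈ 4304.6416 billion.
ΔM = M₂ − M₁ = 4304.6416 − 5295.5157 = -990.8741 billion.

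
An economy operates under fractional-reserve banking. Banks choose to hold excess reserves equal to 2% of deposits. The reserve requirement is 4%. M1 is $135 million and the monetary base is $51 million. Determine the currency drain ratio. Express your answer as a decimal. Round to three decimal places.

0.511

Using m = M/MB = 135/51 ≈ 2.647059. From m = (1 + c)/(c + rr + e), rearranging gives 1 + c = m·(c + rr + e), so c·(1 − m) = m·(rr + e) − 1.
Hence c = [m·(rr + e) − 1]/(1 − m) = [2.647059 × (0.04 + 0.02) − 1] / (1 − 2.647059) ≈ 0.510714.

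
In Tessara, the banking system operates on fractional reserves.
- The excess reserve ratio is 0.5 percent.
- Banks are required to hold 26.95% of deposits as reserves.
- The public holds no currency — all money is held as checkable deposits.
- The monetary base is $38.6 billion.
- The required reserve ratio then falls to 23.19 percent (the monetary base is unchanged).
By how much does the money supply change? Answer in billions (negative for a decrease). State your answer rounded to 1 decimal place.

Initially m₁ = 1 / (0.2695 + 0.005) ≈ 3.6430, so M₁ = 3.6430 × 38.6 = 140.6198 billion.
After the change m₂ = 1 / (0.2319 + 0.005) ≈ 4.2212, so M₂ = 4.2212 × 38.6 ≈ 162.9383 billion.
ΔM = M₂ − M₁ = 162.9383 − 140.6198 = 22.3185 billion.

$22.3 billion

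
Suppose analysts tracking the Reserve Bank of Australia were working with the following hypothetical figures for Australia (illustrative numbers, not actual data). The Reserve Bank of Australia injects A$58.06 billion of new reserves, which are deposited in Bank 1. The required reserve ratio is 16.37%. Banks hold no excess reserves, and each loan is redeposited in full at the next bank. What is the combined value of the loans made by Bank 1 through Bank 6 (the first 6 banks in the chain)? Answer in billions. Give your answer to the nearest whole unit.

Bank i lends (1 − rr)^i of the original deposit: Bank 1 lends 58.06·0.8363 ≈ 48.5556, Bank 2 lends 58.06·0.8363² ≈ 40.6070, and so on.
Summing a geometric series: total = 58.06·[0.8363·(1 − 0.8363^6) / (1 − 0.8363)] ≈ 195.1373 billion.

A$195 billion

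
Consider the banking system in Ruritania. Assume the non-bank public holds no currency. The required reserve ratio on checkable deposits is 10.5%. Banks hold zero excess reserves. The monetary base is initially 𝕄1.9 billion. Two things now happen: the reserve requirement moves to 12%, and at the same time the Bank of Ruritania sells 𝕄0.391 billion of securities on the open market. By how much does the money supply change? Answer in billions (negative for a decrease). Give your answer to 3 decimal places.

Before: m₁ = 1 / (0.105) ≈ 9.52381, MB₁ = 1.9, so M₁ = 9.52381 × 1.9 ≈ 18.0952 billion.
After: m₂ = 1 / (0.12) ≈ 8.33333, MB₂ = 1.9 − 0.391 = 1.509, so M₂ = 8.33333 × 1.509 ≈ 12.575 billion.
ΔM = M₂ − M₁ = 12.575 − 18.0952 = -5.5202 billion.

-5.520 billion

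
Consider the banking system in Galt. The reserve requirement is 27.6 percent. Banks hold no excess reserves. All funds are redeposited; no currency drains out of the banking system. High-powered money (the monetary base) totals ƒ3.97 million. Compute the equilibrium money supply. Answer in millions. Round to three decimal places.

ƒ14.384 million

With no currency drain or excess reserves, the money multiplier is m = 1/rr = 1/0.276 ≈ 3.62319.
Money supply M = m × MB = 3.62319 × 3.97 ≈ 14.3841 million.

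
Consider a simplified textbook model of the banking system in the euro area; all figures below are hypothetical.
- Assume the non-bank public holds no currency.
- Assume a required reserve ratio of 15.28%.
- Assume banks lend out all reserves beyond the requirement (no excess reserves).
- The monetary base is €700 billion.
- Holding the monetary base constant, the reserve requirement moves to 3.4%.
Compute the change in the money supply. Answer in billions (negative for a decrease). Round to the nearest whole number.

Initially m₁ = 1 / (0.1528) ≈ 6.5445, so M₁ = 6.5445 × 700 = 4581.15 billion.
After the change m₂ = 1 / (0.034) ≈ 29.4118, so M₂ = 29.4118 × 700 = 20588.26 billion.
ΔM = M₂ − M₁ = 20588.26 − 4581.15 = 16007.11 billion.

€16007 billion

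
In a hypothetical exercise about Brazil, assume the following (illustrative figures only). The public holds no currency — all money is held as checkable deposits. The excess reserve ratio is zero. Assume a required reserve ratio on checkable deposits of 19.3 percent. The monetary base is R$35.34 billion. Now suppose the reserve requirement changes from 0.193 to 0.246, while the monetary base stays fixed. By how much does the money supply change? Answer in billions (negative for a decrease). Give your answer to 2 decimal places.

Initially m₁ = 1 / (0.193) ≈ 5.18135, so M₁ = 5.18135 × 35.34 ≈ 183.1089 billion.
After the change m₂ = 1 / (0.246) ≈ 4.06504, so M₂ = 4.06504 × 35.34 ≈ 143.6585 billion.
ΔM = M₂ − M₁ = 143.6585 − 183.1089 = -39.4504 billion.

-39.45 billion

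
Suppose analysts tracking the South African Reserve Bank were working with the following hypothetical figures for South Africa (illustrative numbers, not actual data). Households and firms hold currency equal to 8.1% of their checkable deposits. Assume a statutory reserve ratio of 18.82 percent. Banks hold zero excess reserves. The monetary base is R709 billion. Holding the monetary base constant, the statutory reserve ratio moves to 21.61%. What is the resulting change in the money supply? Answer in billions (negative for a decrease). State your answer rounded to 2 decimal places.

-267.36 billion

Initially m₁ = (1 + 0.081) / (0.1882 + 0.081) ≈ 4.015602, so M₁ = 4.015602 × 709 ≈ 2847.0618 billion.
After the change m₂ = (1 + 0.081) / (0.2161 + 0.081) ≈ 3.638506, so M₂ = 3.638506 × 709 ≈ 2579.7008 billion.
ΔM = M₂ − M₁ = 2579.7008 − 2847.0618 = -267.361 billion.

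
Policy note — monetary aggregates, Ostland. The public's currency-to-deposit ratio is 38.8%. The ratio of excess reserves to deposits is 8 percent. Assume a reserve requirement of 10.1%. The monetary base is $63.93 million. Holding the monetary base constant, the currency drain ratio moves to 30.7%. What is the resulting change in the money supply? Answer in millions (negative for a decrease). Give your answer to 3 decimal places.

Initially m₁ = (1 + 0.388) / (0.101 + 0.08 + 0.388) ≈ 2.439367, so M₁ = 2.439367 × 63.93 ≈ 155.9487 million.
After the change m₂ = (1 + 0.307) / (0.101 + 0.08 + 0.307) ≈ 2.678279, so M₂ = 2.678279 × 63.93 ≈ 171.2224 million.
ΔM = M₂ − M₁ = 171.2224 − 155.9487 = 15.2737 million.

$15.274 million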